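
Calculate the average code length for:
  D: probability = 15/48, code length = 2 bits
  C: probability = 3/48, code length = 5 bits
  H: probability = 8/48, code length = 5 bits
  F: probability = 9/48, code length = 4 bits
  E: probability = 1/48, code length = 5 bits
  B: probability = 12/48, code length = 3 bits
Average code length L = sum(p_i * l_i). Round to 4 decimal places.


Weighted contributions p_i * l_i:
  D: (15/48) * 2 = 30/48
  C: (3/48) * 5 = 15/48
  H: (8/48) * 5 = 40/48
  F: (9/48) * 4 = 36/48
  E: (1/48) * 5 = 5/48
  B: (12/48) * 3 = 36/48
Sum = (30 + 15 + 40 + 36 + 5 + 36)/48 = 162/48

L = 162/48 = 3.3750 bits/symbol


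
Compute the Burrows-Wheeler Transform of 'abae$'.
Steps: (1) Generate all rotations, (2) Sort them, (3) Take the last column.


Rotations (sorted):
  0: $abae -> last char: e
  1: abae$ -> last char: $
  2: ae$ab -> last char: b
  3: bae$a -> last char: a
  4: e$aba -> last char: a


BWT = e$baa


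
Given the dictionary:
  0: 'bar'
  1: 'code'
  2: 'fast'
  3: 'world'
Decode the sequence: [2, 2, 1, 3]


Look up each index in the dictionary:
  2 -> 'fast'
  2 -> 'fast'
  1 -> 'code'
  3 -> 'world'

Decoded: "fast fast code world"


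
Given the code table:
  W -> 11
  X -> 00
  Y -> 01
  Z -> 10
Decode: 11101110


Decoding:
11 -> W
10 -> Z
11 -> W
10 -> Z


Result: WZWZ


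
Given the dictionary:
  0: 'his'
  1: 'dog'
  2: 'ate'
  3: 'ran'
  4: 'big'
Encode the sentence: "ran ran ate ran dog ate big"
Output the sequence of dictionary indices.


Look up each word in the dictionary:
  'ran' -> 3
  'ran' -> 3
  'ate' -> 2
  'ran' -> 3
  'dog' -> 1
  'ate' -> 2
  'big' -> 4

Encoded: [3, 3, 2, 3, 1, 2, 4]


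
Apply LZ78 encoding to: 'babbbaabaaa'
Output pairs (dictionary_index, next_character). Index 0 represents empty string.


LZ78 encoding steps:
Dictionary: {0: ''}
Step 1: w='' (idx 0), next='b' -> output (0, 'b'), add 'b' as idx 1
Step 2: w='' (idx 0), next='a' -> output (0, 'a'), add 'a' as idx 2
Step 3: w='b' (idx 1), next='b' -> output (1, 'b'), add 'bb' as idx 3
Step 4: w='b' (idx 1), next='a' -> output (1, 'a'), add 'ba' as idx 4
Step 5: w='a' (idx 2), next='b' -> output (2, 'b'), add 'ab' as idx 5
Step 6: w='a' (idx 2), next='a' -> output (2, 'a'), add 'aa' as idx 6
Step 7: w='a' (idx 2), end of input -> output (2, '')


Encoded: [(0, 'b'), (0, 'a'), (1, 'b'), (1, 'a'), (2, 'b'), (2, 'a'), (2, '')]


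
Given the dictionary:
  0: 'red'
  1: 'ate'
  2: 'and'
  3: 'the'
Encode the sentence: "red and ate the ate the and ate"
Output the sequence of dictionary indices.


Look up each word in the dictionary:
  'red' -> 0
  'and' -> 2
  'ate' -> 1
  'the' -> 3
  'ate' -> 1
  'the' -> 3
  'and' -> 2
  'ate' -> 1

Encoded: [0, 2, 1, 3, 1, 3, 2, 1]


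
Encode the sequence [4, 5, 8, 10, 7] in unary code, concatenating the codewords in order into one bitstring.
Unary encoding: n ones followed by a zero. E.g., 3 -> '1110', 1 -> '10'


Encode each number as n ones followed by a terminating 0:
  4 -> 11110 (5 bits)
  5 -> 111110 (6 bits)
  8 -> 111111110 (9 bits)
  10 -> 11111111110 (11 bits)
  7 -> 11111110 (8 bits)
Total length = 5 + 6 + 9 + 11 + 8 = 39 bits.

Unary([4, 5, 8, 10, 7]) = 111101111101111111101111111111011111110 (39 bits)


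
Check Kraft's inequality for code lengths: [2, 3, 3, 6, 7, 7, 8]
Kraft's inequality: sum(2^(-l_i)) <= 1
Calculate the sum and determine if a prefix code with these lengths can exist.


Sum = 2^(-2) + 2^(-3) + 2^(-3) + 2^(-6) + 2^(-7) + 2^(-7) + 2^(-8)
    = 0.25 + 0.125 + 0.125 + 0.015625 + 0.0078125 + 0.0078125 + 0.00390625
    = 137/256 = 0.53515625
Since 0.53515625 <= 1, Kraft's inequality IS satisfied.
A prefix code with these lengths CAN exist.

Kraft sum = 0.53515625. Satisfied.


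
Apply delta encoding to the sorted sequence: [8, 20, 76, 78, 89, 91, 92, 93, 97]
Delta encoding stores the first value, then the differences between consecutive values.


First value: 8
Deltas:
  20 - 8 = 12
  76 - 20 = 56
  78 - 76 = 2
  89 - 78 = 11
  91 - 89 = 2
  92 - 91 = 1
  93 - 92 = 1
  97 - 93 = 4


Delta encoded: [8, 12, 56, 2, 11, 2, 1, 1, 4]


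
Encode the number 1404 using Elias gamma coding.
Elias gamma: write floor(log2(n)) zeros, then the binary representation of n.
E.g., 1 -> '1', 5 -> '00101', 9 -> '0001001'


num_bits = floor(log2(1404)) + 1 = 11
leading_zeros = num_bits - 1 = 10
binary(1404) = 10101111100

Elias gamma(1404) = '0000000000' + '10101111100' = 000000000010101111100 (21 bits)


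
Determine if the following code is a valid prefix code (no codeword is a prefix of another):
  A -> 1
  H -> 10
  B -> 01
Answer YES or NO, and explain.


Checking each pair (does one codeword prefix another?):
  A='1' vs H='10': prefix -- VIOLATION

NO -- this is NOT a valid prefix code. A (1) is a prefix of H (10).


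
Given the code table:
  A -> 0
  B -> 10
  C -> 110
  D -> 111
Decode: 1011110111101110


Decoding:
10 -> B
111 -> D
10 -> B
111 -> D
10 -> B
111 -> D
0 -> A


Result: BDBDBDA


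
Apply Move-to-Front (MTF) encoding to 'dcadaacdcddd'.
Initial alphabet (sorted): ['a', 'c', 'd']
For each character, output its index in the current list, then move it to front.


MTF encoding:
'd': index 2 in ['a', 'c', 'd'] -> ['d', 'a', 'c']
'c': index 2 in ['d', 'a', 'c'] -> ['c', 'd', 'a']
'a': index 2 in ['c', 'd', 'a'] -> ['a', 'c', 'd']
'd': index 2 in ['a', 'c', 'd'] -> ['d', 'a', 'c']
'a': index 1 in ['d', 'a', 'c'] -> ['a', 'd', 'c']
'a': index 0 in ['a', 'd', 'c'] -> ['a', 'd', 'c']
'c': index 2 in ['a', 'd', 'c'] -> ['c', 'a', 'd']
'd': index 2 in ['c', 'a', 'd'] -> ['d', 'c', 'a']
'c': index 1 in ['d', 'c', 'a'] -> ['c', 'd', 'a']
'd': index 1 in ['c', 'd', 'a'] -> ['d', 'c', 'a']
'd': index 0 in ['d', 'c', 'a'] -> ['d', 'c', 'a']
'd': index 0 in ['d', 'c', 'a'] -> ['d', 'c', 'a']


Output: [2, 2, 2, 2, 1, 0, 2, 2, 1, 1, 0, 0]


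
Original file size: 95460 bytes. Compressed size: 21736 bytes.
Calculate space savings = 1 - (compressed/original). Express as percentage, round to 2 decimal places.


ratio = compressed/original = 21736/95460 = 0.227697
savings = 1 - ratio = 1 - 0.227697 = 0.772303
as a percentage: 0.772303 * 100 = 77.23%

Space savings = 1 - 21736/95460 = 77.23%


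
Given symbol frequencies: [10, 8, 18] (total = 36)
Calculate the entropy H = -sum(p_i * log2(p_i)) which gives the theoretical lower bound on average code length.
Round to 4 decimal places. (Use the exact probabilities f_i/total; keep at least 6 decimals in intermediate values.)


Per-symbol terms -p_i * log2(p_i) with p_i = f_i/36:
  p = 10/36 = 0.277778: log2(p) = -1.847997, -p*log2(p) = 0.513332
  p = 8/36 = 0.222222: log2(p) = -2.169925, -p*log2(p) = 0.482206
  p = 18/36 = 0.500000: log2(p) = -1.000000, -p*log2(p) = 0.500000
H = 0.513332 + 0.482206 + 0.500000 = 1.495538

H = 1.4955 bits/symbol


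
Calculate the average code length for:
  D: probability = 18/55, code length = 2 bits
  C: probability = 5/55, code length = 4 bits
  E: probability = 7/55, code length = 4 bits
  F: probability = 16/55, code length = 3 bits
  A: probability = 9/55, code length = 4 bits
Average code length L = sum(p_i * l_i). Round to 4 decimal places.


Weighted contributions p_i * l_i:
  D: (18/55) * 2 = 36/55
  C: (5/55) * 4 = 20/55
  E: (7/55) * 4 = 28/55
  F: (16/55) * 3 = 48/55
  A: (9/55) * 4 = 36/55
Sum = (36 + 20 + 28 + 48 + 36)/55 = 168/55

L = 168/55 = 3.0545 bits/symbol


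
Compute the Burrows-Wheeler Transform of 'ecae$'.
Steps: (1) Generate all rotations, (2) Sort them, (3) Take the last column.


Rotations (sorted):
  0: $ecae -> last char: e
  1: ae$ec -> last char: c
  2: cae$e -> last char: e
  3: e$eca -> last char: a
  4: ecae$ -> last char: $


BWT = ecea$


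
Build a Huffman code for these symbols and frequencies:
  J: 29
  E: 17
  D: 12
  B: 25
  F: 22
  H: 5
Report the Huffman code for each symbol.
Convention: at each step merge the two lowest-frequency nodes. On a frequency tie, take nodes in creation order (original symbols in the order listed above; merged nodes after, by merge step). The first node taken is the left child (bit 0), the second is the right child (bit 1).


Huffman tree construction:
Step 1: Merge H(5) + D(12) = 17
Step 2: Merge E(17) + (H+D)(17) = 34
Step 3: Merge F(22) + B(25) = 47
Step 4: Merge J(29) + (E+(H+D))(34) = 63
Step 5: Merge (F+B)(47) + (J+(E+(H+D)))(63) = 110
Read each symbol's code off the tree from the root (left child = 0, right child = 1).

Codes:
  J: 10 (length 2)
  E: 110 (length 3)
  D: 1111 (length 4)
  B: 01 (length 2)
  F: 00 (length 2)
  H: 1110 (length 4)
Average code length: 271/110 = 2.4636 bits/symbol


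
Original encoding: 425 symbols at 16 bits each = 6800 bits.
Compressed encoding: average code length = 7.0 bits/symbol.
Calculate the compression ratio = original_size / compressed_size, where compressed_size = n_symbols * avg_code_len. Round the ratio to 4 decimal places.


original_size = n_symbols * orig_bits = 425 * 16 = 6800 bits
compressed_size = n_symbols * avg_code_len = 425 * 7.0 = 2975.0 bits
ratio = original_size / compressed_size = 6800 / 2975.0 = 2.2857

Compression ratio = 2.2857


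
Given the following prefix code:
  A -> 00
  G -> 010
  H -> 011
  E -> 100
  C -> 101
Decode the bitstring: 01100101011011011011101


Decoding step by step:
Bits 011 -> H
Bits 00 -> A
Bits 101 -> C
Bits 011 -> H
Bits 011 -> H
Bits 011 -> H
Bits 011 -> H
Bits 101 -> C


Decoded message: HACHHHHC


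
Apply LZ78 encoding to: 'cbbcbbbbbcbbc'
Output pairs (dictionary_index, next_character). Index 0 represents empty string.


LZ78 encoding steps:
Dictionary: {0: ''}
Step 1: w='' (idx 0), next='c' -> output (0, 'c'), add 'c' as idx 1
Step 2: w='' (idx 0), next='b' -> output (0, 'b'), add 'b' as idx 2
Step 3: w='b' (idx 2), next='c' -> output (2, 'c'), add 'bc' as idx 3
Step 4: w='b' (idx 2), next='b' -> output (2, 'b'), add 'bb' as idx 4
Step 5: w='bb' (idx 4), next='b' -> output (4, 'b'), add 'bbb' as idx 5
Step 6: w='c' (idx 1), next='b' -> output (1, 'b'), add 'cb' as idx 6
Step 7: w='bc' (idx 3), end of input -> output (3, '')


Encoded: [(0, 'c'), (0, 'b'), (2, 'c'), (2, 'b'), (4, 'b'), (1, 'b'), (3, '')]


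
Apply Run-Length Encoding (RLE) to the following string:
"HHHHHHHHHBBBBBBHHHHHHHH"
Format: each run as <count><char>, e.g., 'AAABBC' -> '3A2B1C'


Scanning runs left to right:
  i=0: run of 'H' x 9 -> '9H'
  i=9: run of 'B' x 6 -> '6B'
  i=15: run of 'H' x 8 -> '8H'

RLE = 9H6B8H


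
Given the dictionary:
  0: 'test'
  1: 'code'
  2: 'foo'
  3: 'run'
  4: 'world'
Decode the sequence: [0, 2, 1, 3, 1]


Look up each index in the dictionary:
  0 -> 'test'
  2 -> 'foo'
  1 -> 'code'
  3 -> 'run'
  1 -> 'code'

Decoded: "test foo code run code"


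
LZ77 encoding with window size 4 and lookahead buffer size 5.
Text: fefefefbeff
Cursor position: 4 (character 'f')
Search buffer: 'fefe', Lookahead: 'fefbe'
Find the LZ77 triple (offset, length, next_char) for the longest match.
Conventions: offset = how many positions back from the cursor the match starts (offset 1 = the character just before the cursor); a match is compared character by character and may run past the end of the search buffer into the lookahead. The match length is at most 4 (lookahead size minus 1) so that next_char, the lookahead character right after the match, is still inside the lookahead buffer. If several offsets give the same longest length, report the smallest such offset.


Try each offset into the search buffer:
  offset=1 (pos 3, char 'e'): match length 0
  offset=2 (pos 2, char 'f'): match length 3
  offset=3 (pos 1, char 'e'): match length 0
  offset=4 (pos 0, char 'f'): match length 3
Longest match has length 3, found at offsets 2, 4; take the smallest, offset 2.
next_char = character at position 4 + 3 = 7 -> 'b'

Best match: offset=2, length=3 (matching 'fef' starting at position 2)
LZ77 triple: (2, 3, 'b')


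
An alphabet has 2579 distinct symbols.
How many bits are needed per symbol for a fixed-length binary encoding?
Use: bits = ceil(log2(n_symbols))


log2(2579) = 11.3326
Bracket: 2^11 = 2048 < 2579 <= 2^12 = 4096
So ceil(log2(2579)) = 12

bits = ceil(log2(2579)) = ceil(11.3326) = 12 bits


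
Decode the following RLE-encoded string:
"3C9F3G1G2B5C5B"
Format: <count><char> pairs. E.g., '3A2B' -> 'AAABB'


Expanding each <count><char> pair:
  3C -> 'CCC'
  9F -> 'FFFFFFFFF'
  3G -> 'GGG'
  1G -> 'G'
  2B -> 'BB'
  5C -> 'CCCCC'
  5B -> 'BBBBB'

Decoded = CCCFFFFFFFFFGGGGBBCCCCCBBBBB


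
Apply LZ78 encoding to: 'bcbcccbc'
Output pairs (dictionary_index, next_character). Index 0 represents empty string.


LZ78 encoding steps:
Dictionary: {0: ''}
Step 1: w='' (idx 0), next='b' -> output (0, 'b'), add 'b' as idx 1
Step 2: w='' (idx 0), next='c' -> output (0, 'c'), add 'c' as idx 2
Step 3: w='b' (idx 1), next='c' -> output (1, 'c'), add 'bc' as idx 3
Step 4: w='c' (idx 2), next='c' -> output (2, 'c'), add 'cc' as idx 4
Step 5: w='bc' (idx 3), end of input -> output (3, '')


Encoded: [(0, 'b'), (0, 'c'), (1, 'c'), (2, 'c'), (3, '')]


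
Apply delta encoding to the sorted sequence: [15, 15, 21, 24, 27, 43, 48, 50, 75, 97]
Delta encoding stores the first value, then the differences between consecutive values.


First value: 15
Deltas:
  15 - 15 = 0
  21 - 15 = 6
  24 - 21 = 3
  27 - 24 = 3
  43 - 27 = 16
  48 - 43 = 5
  50 - 48 = 2
  75 - 50 = 25
  97 - 75 = 22


Delta encoded: [15, 0, 6, 3, 3, 16, 5, 2, 25, 22]


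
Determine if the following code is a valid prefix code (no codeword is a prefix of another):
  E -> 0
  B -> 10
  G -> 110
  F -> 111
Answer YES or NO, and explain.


Checking each pair (does one codeword prefix another?):
  E='0' vs B='10': no prefix
  E='0' vs G='110': no prefix
  E='0' vs F='111': no prefix
  B='10' vs E='0': no prefix
  B='10' vs G='110': no prefix
  B='10' vs F='111': no prefix
  G='110' vs E='0': no prefix
  G='110' vs B='10': no prefix
  G='110' vs F='111': no prefix
  F='111' vs E='0': no prefix
  F='111' vs B='10': no prefix
  F='111' vs G='110': no prefix
No violation found over all pairs.

YES -- this is a valid prefix code. No codeword is a prefix of any other codeword.


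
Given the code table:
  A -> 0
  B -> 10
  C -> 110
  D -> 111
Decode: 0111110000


Decoding:
0 -> A
111 -> D
110 -> C
0 -> A
0 -> A
0 -> A


Result: ADCAAA


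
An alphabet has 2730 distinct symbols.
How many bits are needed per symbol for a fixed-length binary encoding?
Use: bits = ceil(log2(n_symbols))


log2(2730) = 11.4147
Bracket: 2^11 = 2048 < 2730 <= 2^12 = 4096
So ceil(log2(2730)) = 12

bits = ceil(log2(2730)) = ceil(11.4147) = 12 bits


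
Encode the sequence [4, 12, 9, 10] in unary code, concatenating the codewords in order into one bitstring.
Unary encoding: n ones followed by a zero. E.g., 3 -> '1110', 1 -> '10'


Encode each number as n ones followed by a terminating 0:
  4 -> 11110 (5 bits)
  12 -> 1111111111110 (13 bits)
  9 -> 1111111110 (10 bits)
  10 -> 11111111110 (11 bits)
Total length = 5 + 13 + 10 + 11 = 39 bits.

Unary([4, 12, 9, 10]) = 111101111111111110111111111011111111110 (39 bits)


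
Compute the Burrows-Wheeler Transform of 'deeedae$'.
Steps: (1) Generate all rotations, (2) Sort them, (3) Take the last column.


Rotations (sorted):
  0: $deeedae -> last char: e
  1: ae$deeed -> last char: d
  2: dae$deee -> last char: e
  3: deeedae$ -> last char: $
  4: e$deeeda -> last char: a
  5: edae$dee -> last char: e
  6: eedae$de -> last char: e
  7: eeedae$d -> last char: d


BWT = ede$aeed


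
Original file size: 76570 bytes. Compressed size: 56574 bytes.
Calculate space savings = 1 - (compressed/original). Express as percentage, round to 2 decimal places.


ratio = compressed/original = 56574/76570 = 0.738853
savings = 1 - ratio = 1 - 0.738853 = 0.261147
as a percentage: 0.261147 * 100 = 26.11%

Space savings = 1 - 56574/76570 = 26.11%


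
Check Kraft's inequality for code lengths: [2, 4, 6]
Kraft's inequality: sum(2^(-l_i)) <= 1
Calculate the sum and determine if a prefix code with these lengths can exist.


Sum = 2^(-2) + 2^(-4) + 2^(-6)
    = 0.25 + 0.0625 + 0.015625
    = 21/64 = 0.328125
Since 0.328125 <= 1, Kraft's inequality IS satisfied.
A prefix code with these lengths CAN exist.

Kraft sum = 0.328125. Satisfied.


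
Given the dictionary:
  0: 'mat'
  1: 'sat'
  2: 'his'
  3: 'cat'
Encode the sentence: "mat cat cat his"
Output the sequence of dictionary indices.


Look up each word in the dictionary:
  'mat' -> 0
  'cat' -> 3
  'cat' -> 3
  'his' -> 2

Encoded: [0, 3, 3, 2]


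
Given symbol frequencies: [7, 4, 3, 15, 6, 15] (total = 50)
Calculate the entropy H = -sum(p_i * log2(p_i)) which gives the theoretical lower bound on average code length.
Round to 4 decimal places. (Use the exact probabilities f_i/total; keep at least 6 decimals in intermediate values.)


Per-symbol terms -p_i * log2(p_i) with p_i = f_i/50:
  p = 7/50 = 0.140000: log2(p) = -2.836501, -p*log2(p) = 0.397110
  p = 4/50 = 0.080000: log2(p) = -3.643856, -p*log2(p) = 0.291508
  p = 3/50 = 0.060000: log2(p) = -4.058894, -p*log2(p) = 0.243534
  p = 15/50 = 0.300000: log2(p) = -1.736966, -p*log2(p) = 0.521090
  p = 6/50 = 0.120000: log2(p) = -3.058894, -p*log2(p) = 0.367067
  p = 15/50 = 0.300000: log2(p) = -1.736966, -p*log2(p) = 0.521090
H = 0.397110 + 0.291508 + 0.243534 + 0.521090 + 0.367067 + 0.521090 = 2.341399

H = 2.3414 bits/symbol


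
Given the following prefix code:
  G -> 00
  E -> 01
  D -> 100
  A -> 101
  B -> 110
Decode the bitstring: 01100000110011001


Decoding step by step:
Bits 01 -> E
Bits 100 -> D
Bits 00 -> G
Bits 01 -> E
Bits 100 -> D
Bits 110 -> B
Bits 01 -> E


Decoded message: EDGEDBE


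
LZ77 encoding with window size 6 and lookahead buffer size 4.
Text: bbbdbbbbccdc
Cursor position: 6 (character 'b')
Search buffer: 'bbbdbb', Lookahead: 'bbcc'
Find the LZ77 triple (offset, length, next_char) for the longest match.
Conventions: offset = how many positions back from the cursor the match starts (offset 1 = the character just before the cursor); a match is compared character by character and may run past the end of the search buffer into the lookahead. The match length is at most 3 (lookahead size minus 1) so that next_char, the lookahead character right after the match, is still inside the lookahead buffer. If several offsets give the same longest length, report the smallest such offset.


Try each offset into the search buffer:
  offset=1 (pos 5, char 'b'): match length 2
  offset=2 (pos 4, char 'b'): match length 2
  offset=3 (pos 3, char 'd'): match length 0
  offset=4 (pos 2, char 'b'): match length 1
  offset=5 (pos 1, char 'b'): match length 2
  offset=6 (pos 0, char 'b'): match length 2
Longest match has length 2, found at offsets 1, 2, 5, 6; take the smallest, offset 1.
next_char = character at position 6 + 2 = 8 -> 'c'

Best match: offset=1, length=2 (matching 'bb' starting at position 5)
LZ77 triple: (1, 2, 'c')


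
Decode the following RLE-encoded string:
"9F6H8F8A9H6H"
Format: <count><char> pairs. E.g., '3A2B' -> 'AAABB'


Expanding each <count><char> pair:
  9F -> 'FFFFFFFFF'
  6H -> 'HHHHHH'
  8F -> 'FFFFFFFF'
  8A -> 'AAAAAAAA'
  9H -> 'HHHHHHHHH'
  6H -> 'HHHHHH'

Decoded = FFFFFFFFFHHHHHHFFFFFFFFAAAAAAAAHHHHHHHHHHHHHHH


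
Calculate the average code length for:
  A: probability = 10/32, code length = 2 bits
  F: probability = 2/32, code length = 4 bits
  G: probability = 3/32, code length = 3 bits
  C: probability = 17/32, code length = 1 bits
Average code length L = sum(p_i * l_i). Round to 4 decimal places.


Weighted contributions p_i * l_i:
  A: (10/32) * 2 = 20/32
  F: (2/32) * 4 = 8/32
  G: (3/32) * 3 = 9/32
  C: (17/32) * 1 = 17/32
Sum = (20 + 8 + 9 + 17)/32 = 54/32

L = 54/32 = 1.6875 bits/symbol


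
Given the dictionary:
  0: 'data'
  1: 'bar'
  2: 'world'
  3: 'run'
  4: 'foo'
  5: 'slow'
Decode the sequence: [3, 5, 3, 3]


Look up each index in the dictionary:
  3 -> 'run'
  5 -> 'slow'
  3 -> 'run'
  3 -> 'run'

Decoded: "run slow run run"


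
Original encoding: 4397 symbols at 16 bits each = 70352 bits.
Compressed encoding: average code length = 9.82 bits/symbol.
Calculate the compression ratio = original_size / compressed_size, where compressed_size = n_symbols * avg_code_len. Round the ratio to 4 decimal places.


original_size = n_symbols * orig_bits = 4397 * 16 = 70352 bits
compressed_size = n_symbols * avg_code_len = 4397 * 9.82 = 43178.54 bits
ratio = original_size / compressed_size = 70352 / 43178.54 = 1.6293

Compression ratio = 1.6293


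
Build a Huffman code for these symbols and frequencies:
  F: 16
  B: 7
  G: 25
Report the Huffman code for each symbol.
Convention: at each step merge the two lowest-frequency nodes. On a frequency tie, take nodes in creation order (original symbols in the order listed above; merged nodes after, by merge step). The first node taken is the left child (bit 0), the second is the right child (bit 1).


Huffman tree construction:
Step 1: Merge B(7) + F(16) = 23
Step 2: Merge (B+F)(23) + G(25) = 48
Read each symbol's code off the tree from the root (left child = 0, right child = 1).

Codes:
  F: 01 (length 2)
  B: 00 (length 2)
  G: 1 (length 1)
Average code length: 71/48 = 1.4792 bits/symbol


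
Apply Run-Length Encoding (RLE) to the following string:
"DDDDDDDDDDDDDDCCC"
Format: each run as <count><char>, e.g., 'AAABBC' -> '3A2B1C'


Scanning runs left to right:
  i=0: run of 'D' x 14 -> '14D'
  i=14: run of 'C' x 3 -> '3C'

RLE = 14D3C


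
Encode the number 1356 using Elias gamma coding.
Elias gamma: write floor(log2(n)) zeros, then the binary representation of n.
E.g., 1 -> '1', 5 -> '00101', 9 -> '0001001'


num_bits = floor(log2(1356)) + 1 = 11
leading_zeros = num_bits - 1 = 10
binary(1356) = 10101001100

Elias gamma(1356) = '0000000000' + '10101001100' = 000000000010101001100 (21 bits)


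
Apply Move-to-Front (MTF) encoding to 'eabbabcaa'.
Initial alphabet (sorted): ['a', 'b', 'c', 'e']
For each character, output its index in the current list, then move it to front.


MTF encoding:
'e': index 3 in ['a', 'b', 'c', 'e'] -> ['e', 'a', 'b', 'c']
'a': index 1 in ['e', 'a', 'b', 'c'] -> ['a', 'e', 'b', 'c']
'b': index 2 in ['a', 'e', 'b', 'c'] -> ['b', 'a', 'e', 'c']
'b': index 0 in ['b', 'a', 'e', 'c'] -> ['b', 'a', 'e', 'c']
'a': index 1 in ['b', 'a', 'e', 'c'] -> ['a', 'b', 'e', 'c']
'b': index 1 in ['a', 'b', 'e', 'c'] -> ['b', 'a', 'e', 'c']
'c': index 3 in ['b', 'a', 'e', 'c'] -> ['c', 'b', 'a', 'e']
'a': index 2 in ['c', 'b', 'a', 'e'] -> ['a', 'c', 'b', 'e']
'a': index 0 in ['a', 'c', 'b', 'e'] -> ['a', 'c', 'b', 'e']


Output: [3, 1, 2, 0, 1, 1, 3, 2, 0]


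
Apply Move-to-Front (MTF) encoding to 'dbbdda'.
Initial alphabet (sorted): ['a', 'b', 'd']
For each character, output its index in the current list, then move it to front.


MTF encoding:
'd': index 2 in ['a', 'b', 'd'] -> ['d', 'a', 'b']
'b': index 2 in ['d', 'a', 'b'] -> ['b', 'd', 'a']
'b': index 0 in ['b', 'd', 'a'] -> ['b', 'd', 'a']
'd': index 1 in ['b', 'd', 'a'] -> ['d', 'b', 'a']
'd': index 0 in ['d', 'b', 'a'] -> ['d', 'b', 'a']
'a': index 2 in ['d', 'b', 'a'] -> ['a', 'd', 'b']


Output: [2, 2, 0, 1, 0, 2]


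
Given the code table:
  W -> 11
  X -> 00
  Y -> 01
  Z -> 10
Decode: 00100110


Decoding:
00 -> X
10 -> Z
01 -> Y
10 -> Z


Result: XZYZ


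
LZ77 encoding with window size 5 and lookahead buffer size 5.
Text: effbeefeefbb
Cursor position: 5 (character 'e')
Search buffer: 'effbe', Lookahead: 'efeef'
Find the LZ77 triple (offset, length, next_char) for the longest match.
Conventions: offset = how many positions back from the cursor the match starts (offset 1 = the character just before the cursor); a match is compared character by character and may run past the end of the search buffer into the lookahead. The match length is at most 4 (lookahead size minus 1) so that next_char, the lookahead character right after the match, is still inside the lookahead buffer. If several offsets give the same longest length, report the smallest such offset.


Try each offset into the search buffer:
  offset=1 (pos 4, char 'e'): match length 1
  offset=2 (pos 3, char 'b'): match length 0
  offset=3 (pos 2, char 'f'): match length 0
  offset=4 (pos 1, char 'f'): match length 0
  offset=5 (pos 0, char 'e'): match length 2
Longest match has length 2 at offset 5.
next_char = character at position 5 + 2 = 7 -> 'e'

Best match: offset=5, length=2 (matching 'ef' starting at position 0)
LZ77 triple: (5, 2, 'e')


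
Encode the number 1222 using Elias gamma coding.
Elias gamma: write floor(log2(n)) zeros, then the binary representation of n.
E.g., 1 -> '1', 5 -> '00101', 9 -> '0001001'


num_bits = floor(log2(1222)) + 1 = 11
leading_zeros = num_bits - 1 = 10
binary(1222) = 10011000110

Elias gamma(1222) = '0000000000' + '10011000110' = 000000000010011000110 (21 bits)


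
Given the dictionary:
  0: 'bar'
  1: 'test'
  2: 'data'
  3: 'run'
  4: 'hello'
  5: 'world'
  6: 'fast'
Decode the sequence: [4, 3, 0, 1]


Look up each index in the dictionary:
  4 -> 'hello'
  3 -> 'run'
  0 -> 'bar'
  1 -> 'test'

Decoded: "hello run bar test"


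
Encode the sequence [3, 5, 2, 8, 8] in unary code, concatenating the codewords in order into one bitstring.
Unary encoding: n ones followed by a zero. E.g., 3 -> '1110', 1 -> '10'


Encode each number as n ones followed by a terminating 0:
  3 -> 1110 (4 bits)
  5 -> 111110 (6 bits)
  2 -> 110 (3 bits)
  8 -> 111111110 (9 bits)
  8 -> 111111110 (9 bits)
Total length = 4 + 6 + 3 + 9 + 9 = 31 bits.

Unary([3, 5, 2, 8, 8]) = 1110111110110111111110111111110 (31 bits)


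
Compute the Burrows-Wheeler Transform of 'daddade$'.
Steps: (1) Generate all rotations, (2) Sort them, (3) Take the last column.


Rotations (sorted):
  0: $daddade -> last char: e
  1: addade$d -> last char: d
  2: ade$dadd -> last char: d
  3: daddade$ -> last char: $
  4: dade$dad -> last char: d
  5: ddade$da -> last char: a
  6: de$dadda -> last char: a
  7: e$daddad -> last char: d


BWT = edd$daad


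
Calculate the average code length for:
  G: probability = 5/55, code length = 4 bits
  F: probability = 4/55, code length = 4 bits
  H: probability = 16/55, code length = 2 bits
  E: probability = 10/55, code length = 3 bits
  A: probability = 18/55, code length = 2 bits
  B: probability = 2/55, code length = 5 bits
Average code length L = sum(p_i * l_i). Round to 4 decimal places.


Weighted contributions p_i * l_i:
  G: (5/55) * 4 = 20/55
  F: (4/55) * 4 = 16/55
  H: (16/55) * 2 = 32/55
  E: (10/55) * 3 = 30/55
  A: (18/55) * 2 = 36/55
  B: (2/55) * 5 = 10/55
Sum = (20 + 16 + 32 + 30 + 36 + 10)/55 = 144/55

L = 144/55 = 2.6182 bits/symbol


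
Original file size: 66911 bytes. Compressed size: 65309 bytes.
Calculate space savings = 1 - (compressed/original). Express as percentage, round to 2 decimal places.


ratio = compressed/original = 65309/66911 = 0.976058
savings = 1 - ratio = 1 - 0.976058 = 0.023942
as a percentage: 0.023942 * 100 = 2.39%

Space savings = 1 - 65309/66911 = 2.39%


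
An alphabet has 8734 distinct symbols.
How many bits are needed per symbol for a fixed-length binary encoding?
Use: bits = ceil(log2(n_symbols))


log2(8734) = 13.0924
Bracket: 2^13 = 8192 < 8734 <= 2^14 = 16384
So ceil(log2(8734)) = 14

bits = ceil(log2(8734)) = ceil(13.0924) = 14 bits


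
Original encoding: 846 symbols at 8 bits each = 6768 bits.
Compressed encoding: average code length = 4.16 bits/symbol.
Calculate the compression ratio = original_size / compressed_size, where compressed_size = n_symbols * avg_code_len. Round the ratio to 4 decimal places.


original_size = n_symbols * orig_bits = 846 * 8 = 6768 bits
compressed_size = n_symbols * avg_code_len = 846 * 4.16 = 3519.36 bits
ratio = original_size / compressed_size = 6768 / 3519.36 = 1.9231

Compression ratio = 1.9231


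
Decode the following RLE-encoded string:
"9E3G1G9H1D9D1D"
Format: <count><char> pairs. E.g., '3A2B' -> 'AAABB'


Expanding each <count><char> pair:
  9E -> 'EEEEEEEEE'
  3G -> 'GGG'
  1G -> 'G'
  9H -> 'HHHHHHHHH'
  1D -> 'D'
  9D -> 'DDDDDDDDD'
  1D -> 'D'

Decoded = EEEEEEEEEGGGGHHHHHHHHHDDDDDDDDDDD


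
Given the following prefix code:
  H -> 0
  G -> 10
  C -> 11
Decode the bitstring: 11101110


Decoding step by step:
Bits 11 -> C
Bits 10 -> G
Bits 11 -> C
Bits 10 -> G


Decoded message: CGCG


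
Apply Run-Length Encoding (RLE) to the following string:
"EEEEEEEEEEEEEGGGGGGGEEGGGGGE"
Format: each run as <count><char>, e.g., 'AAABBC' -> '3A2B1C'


Scanning runs left to right:
  i=0: run of 'E' x 13 -> '13E'
  i=13: run of 'G' x 7 -> '7G'
  i=20: run of 'E' x 2 -> '2E'
  i=22: run of 'G' x 5 -> '5G'
  i=27: run of 'E' x 1 -> '1E'

RLE = 13E7G2E5G1E


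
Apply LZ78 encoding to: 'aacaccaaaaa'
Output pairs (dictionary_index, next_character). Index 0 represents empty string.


LZ78 encoding steps:
Dictionary: {0: ''}
Step 1: w='' (idx 0), next='a' -> output (0, 'a'), add 'a' as idx 1
Step 2: w='a' (idx 1), next='c' -> output (1, 'c'), add 'ac' as idx 2
Step 3: w='ac' (idx 2), next='c' -> output (2, 'c'), add 'acc' as idx 3
Step 4: w='a' (idx 1), next='a' -> output (1, 'a'), add 'aa' as idx 4
Step 5: w='aa' (idx 4), next='a' -> output (4, 'a'), add 'aaa' as idx 5


Encoded: [(0, 'a'), (1, 'c'), (2, 'c'), (1, 'a'), (4, 'a')]


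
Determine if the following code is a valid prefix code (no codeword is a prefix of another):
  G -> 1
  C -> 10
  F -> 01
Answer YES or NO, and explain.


Checking each pair (does one codeword prefix another?):
  G='1' vs C='10': prefix -- VIOLATION

NO -- this is NOT a valid prefix code. G (1) is a prefix of C (10).


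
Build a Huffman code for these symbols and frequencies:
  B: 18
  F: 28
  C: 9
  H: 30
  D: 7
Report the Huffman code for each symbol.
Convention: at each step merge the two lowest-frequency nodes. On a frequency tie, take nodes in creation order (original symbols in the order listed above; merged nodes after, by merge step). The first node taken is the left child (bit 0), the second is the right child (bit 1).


Huffman tree construction:
Step 1: Merge D(7) + C(9) = 16
Step 2: Merge (D+C)(16) + B(18) = 34
Step 3: Merge F(28) + H(30) = 58
Step 4: Merge ((D+C)+B)(34) + (F+H)(58) = 92
Read each symbol's code off the tree from the root (left child = 0, right child = 1).

Codes:
  B: 01 (length 2)
  F: 10 (length 2)
  C: 001 (length 3)
  H: 11 (length 2)
  D: 000 (length 3)
Average code length: 200/92 = 2.1739 bits/symbol


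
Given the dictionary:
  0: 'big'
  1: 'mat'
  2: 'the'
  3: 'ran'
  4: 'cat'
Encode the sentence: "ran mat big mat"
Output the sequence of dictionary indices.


Look up each word in the dictionary:
  'ran' -> 3
  'mat' -> 1
  'big' -> 0
  'mat' -> 1

Encoded: [3, 1, 0, 1]


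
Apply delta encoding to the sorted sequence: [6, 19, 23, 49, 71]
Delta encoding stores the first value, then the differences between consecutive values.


First value: 6
Deltas:
  19 - 6 = 13
  23 - 19 = 4
  49 - 23 = 26
  71 - 49 = 22


Delta encoded: [6, 13, 4, 26, 22]


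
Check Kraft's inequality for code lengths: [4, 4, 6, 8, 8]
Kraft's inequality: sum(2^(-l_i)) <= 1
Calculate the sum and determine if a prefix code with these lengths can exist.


Sum = 2^(-4) + 2^(-4) + 2^(-6) + 2^(-8) + 2^(-8)
    = 0.0625 + 0.0625 + 0.015625 + 0.00390625 + 0.00390625
    = 38/256 = 0.1484375
Since 0.1484375 <= 1, Kraft's inequality IS satisfied.
A prefix code with these lengths CAN exist.

Kraft sum = 0.1484375. Satisfied.


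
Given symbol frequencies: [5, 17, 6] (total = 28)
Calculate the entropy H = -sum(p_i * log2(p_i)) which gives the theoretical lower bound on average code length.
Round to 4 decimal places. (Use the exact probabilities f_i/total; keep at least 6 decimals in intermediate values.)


Per-symbol terms -p_i * log2(p_i) with p_i = f_i/28:
  p = 5/28 = 0.178571: log2(p) = -2.485427, -p*log2(p) = 0.443826
  p = 17/28 = 0.607143: log2(p) = -0.719892, -p*log2(p) = 0.437077
  p = 6/28 = 0.214286: log2(p) = -2.222392, -p*log2(p) = 0.476227
H = 0.443826 + 0.437077 + 0.476227 = 1.357130

H = 1.3571 bits/symbol


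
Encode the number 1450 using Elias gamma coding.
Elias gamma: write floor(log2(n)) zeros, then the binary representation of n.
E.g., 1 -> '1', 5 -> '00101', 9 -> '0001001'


num_bits = floor(log2(1450)) + 1 = 11
leading_zeros = num_bits - 1 = 10
binary(1450) = 10110101010

Elias gamma(1450) = '0000000000' + '10110101010' = 000000000010110101010 (21 bits)


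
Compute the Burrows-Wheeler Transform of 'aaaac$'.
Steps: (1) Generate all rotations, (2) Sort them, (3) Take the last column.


Rotations (sorted):
  0: $aaaac -> last char: c
  1: aaaac$ -> last char: $
  2: aaac$a -> last char: a
  3: aac$aa -> last char: a
  4: ac$aaa -> last char: a
  5: c$aaaa -> last char: a


BWT = c$aaaa


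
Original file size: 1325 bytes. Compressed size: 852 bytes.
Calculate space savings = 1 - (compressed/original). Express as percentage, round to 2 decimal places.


ratio = compressed/original = 852/1325 = 0.643019
savings = 1 - ratio = 1 - 0.643019 = 0.356981
as a percentage: 0.356981 * 100 = 35.7%

Space savings = 1 - 852/1325 = 35.7%


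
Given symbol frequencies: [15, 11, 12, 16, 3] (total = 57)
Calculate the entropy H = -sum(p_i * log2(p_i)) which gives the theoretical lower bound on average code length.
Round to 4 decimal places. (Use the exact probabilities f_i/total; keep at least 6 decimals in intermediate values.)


Per-symbol terms -p_i * log2(p_i) with p_i = f_i/57:
  p = 15/57 = 0.263158: log2(p) = -1.925999, -p*log2(p) = 0.506842
  p = 11/57 = 0.192982: log2(p) = -2.373458, -p*log2(p) = 0.458036
  p = 12/57 = 0.210526: log2(p) = -2.247928, -p*log2(p) = 0.473248
  p = 16/57 = 0.280702: log2(p) = -1.832890, -p*log2(p) = 0.514495
  p = 3/57 = 0.052632: log2(p) = -4.247928, -p*log2(p) = 0.223575
H = 0.506842 + 0.458036 + 0.473248 + 0.514495 + 0.223575 = 2.176196

H = 2.1762 bits/symbol


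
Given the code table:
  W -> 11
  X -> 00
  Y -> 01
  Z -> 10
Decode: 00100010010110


Decoding:
00 -> X
10 -> Z
00 -> X
10 -> Z
01 -> Y
01 -> Y
10 -> Z


Result: XZXZYYZ


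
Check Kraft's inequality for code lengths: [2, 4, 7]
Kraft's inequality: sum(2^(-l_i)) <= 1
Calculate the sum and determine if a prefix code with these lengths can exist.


Sum = 2^(-2) + 2^(-4) + 2^(-7)
    = 0.25 + 0.0625 + 0.0078125
    = 41/128 = 0.3203125
Since 0.3203125 <= 1, Kraft's inequality IS satisfied.
A prefix code with these lengths CAN exist.

Kraft sum = 0.3203125. Satisfied.


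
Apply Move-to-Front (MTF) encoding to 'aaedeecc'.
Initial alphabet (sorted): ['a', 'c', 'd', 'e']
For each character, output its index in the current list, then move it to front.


MTF encoding:
'a': index 0 in ['a', 'c', 'd', 'e'] -> ['a', 'c', 'd', 'e']
'a': index 0 in ['a', 'c', 'd', 'e'] -> ['a', 'c', 'd', 'e']
'e': index 3 in ['a', 'c', 'd', 'e'] -> ['e', 'a', 'c', 'd']
'd': index 3 in ['e', 'a', 'c', 'd'] -> ['d', 'e', 'a', 'c']
'e': index 1 in ['d', 'e', 'a', 'c'] -> ['e', 'd', 'a', 'c']
'e': index 0 in ['e', 'd', 'a', 'c'] -> ['e', 'd', 'a', 'c']
'c': index 3 in ['e', 'd', 'a', 'c'] -> ['c', 'e', 'd', 'a']
'c': index 0 in ['c', 'e', 'd', 'a'] -> ['c', 'e', 'd', 'a']


Output: [0, 0, 3, 3, 1, 0, 3, 0]


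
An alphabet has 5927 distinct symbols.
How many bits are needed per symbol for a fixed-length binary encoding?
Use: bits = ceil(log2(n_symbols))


log2(5927) = 12.5331
Bracket: 2^12 = 4096 < 5927 <= 2^13 = 8192
So ceil(log2(5927)) = 13

bits = ceil(log2(5927)) = ceil(12.5331) = 13 bits


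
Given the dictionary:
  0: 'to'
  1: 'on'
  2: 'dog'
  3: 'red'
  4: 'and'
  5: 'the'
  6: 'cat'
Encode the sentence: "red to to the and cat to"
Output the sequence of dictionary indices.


Look up each word in the dictionary:
  'red' -> 3
  'to' -> 0
  'to' -> 0
  'the' -> 5
  'and' -> 4
  'cat' -> 6
  'to' -> 0

Encoded: [3, 0, 0, 5, 4, 6, 0]


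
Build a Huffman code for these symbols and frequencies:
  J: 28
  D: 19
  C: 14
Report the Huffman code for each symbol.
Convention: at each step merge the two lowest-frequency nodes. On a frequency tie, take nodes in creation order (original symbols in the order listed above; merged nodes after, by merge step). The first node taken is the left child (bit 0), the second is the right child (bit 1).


Huffman tree construction:
Step 1: Merge C(14) + D(19) = 33
Step 2: Merge J(28) + (C+D)(33) = 61
Read each symbol's code off the tree from the root (left child = 0, right child = 1).

Codes:
  J: 0 (length 1)
  D: 11 (length 2)
  C: 10 (length 2)
Average code length: 94/61 = 1.5410 bits/symbol


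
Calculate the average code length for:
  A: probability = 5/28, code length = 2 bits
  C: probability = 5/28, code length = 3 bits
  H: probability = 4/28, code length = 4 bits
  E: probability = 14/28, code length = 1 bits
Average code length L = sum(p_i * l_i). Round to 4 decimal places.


Weighted contributions p_i * l_i:
  A: (5/28) * 2 = 10/28
  C: (5/28) * 3 = 15/28
  H: (4/28) * 4 = 16/28
  E: (14/28) * 1 = 14/28
Sum = (10 + 15 + 16 + 14)/28 = 55/28

L = 55/28 = 1.9643 bits/symbol


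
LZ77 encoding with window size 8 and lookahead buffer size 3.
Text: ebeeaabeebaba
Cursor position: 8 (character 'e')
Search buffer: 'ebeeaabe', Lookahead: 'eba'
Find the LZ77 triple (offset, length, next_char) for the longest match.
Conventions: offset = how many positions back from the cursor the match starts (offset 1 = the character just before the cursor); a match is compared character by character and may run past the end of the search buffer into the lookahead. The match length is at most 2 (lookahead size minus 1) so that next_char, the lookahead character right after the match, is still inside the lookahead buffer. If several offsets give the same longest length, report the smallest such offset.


Try each offset into the search buffer:
  offset=1 (pos 7, char 'e'): match length 1
  offset=2 (pos 6, char 'b'): match length 0
  offset=3 (pos 5, char 'a'): match length 0
  offset=4 (pos 4, char 'a'): match length 0
  offset=5 (pos 3, char 'e'): match length 1
  offset=6 (pos 2, char 'e'): match length 1
  offset=7 (pos 1, char 'b'): match length 0
  offset=8 (pos 0, char 'e'): match length 2
Longest match has length 2 at offset 8.
next_char = character at position 8 + 2 = 10 -> 'a'

Best match: offset=8, length=2 (matching 'eb' starting at position 0)
LZ77 triple: (8, 2, 'a')


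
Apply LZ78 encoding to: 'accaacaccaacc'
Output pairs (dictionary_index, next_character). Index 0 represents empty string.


LZ78 encoding steps:
Dictionary: {0: ''}
Step 1: w='' (idx 0), next='a' -> output (0, 'a'), add 'a' as idx 1
Step 2: w='' (idx 0), next='c' -> output (0, 'c'), add 'c' as idx 2
Step 3: w='c' (idx 2), next='a' -> output (2, 'a'), add 'ca' as idx 3
Step 4: w='a' (idx 1), next='c' -> output (1, 'c'), add 'ac' as idx 4
Step 5: w='ac' (idx 4), next='c' -> output (4, 'c'), add 'acc' as idx 5
Step 6: w='a' (idx 1), next='a' -> output (1, 'a'), add 'aa' as idx 6
Step 7: w='c' (idx 2), next='c' -> output (2, 'c'), add 'cc' as idx 7


Encoded: [(0, 'a'), (0, 'c'), (2, 'a'), (1, 'c'), (4, 'c'), (1, 'a'), (2, 'c')]


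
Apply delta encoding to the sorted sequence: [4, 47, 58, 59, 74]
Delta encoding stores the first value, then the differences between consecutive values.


First value: 4
Deltas:
  47 - 4 = 43
  58 - 47 = 11
  59 - 58 = 1
  74 - 59 = 15


Delta encoded: [4, 43, 11, 1, 15]


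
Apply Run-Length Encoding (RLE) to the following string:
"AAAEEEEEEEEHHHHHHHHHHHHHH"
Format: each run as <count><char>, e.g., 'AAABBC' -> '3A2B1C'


Scanning runs left to right:
  i=0: run of 'A' x 3 -> '3A'
  i=3: run of 'E' x 8 -> '8E'
  i=11: run of 'H' x 14 -> '14H'

RLE = 3A8E14H


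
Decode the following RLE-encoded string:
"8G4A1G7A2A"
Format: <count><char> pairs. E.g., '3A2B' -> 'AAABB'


Expanding each <count><char> pair:
  8G -> 'GGGGGGGG'
  4A -> 'AAAA'
  1G -> 'G'
  7A -> 'AAAAAAA'
  2A -> 'AA'

Decoded = GGGGGGGGAAAAGAAAAAAAAA


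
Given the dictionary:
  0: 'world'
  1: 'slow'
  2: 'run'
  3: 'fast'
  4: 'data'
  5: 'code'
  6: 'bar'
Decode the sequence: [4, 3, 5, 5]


Look up each index in the dictionary:
  4 -> 'data'
  3 -> 'fast'
  5 -> 'code'
  5 -> 'code'

Decoded: "data fast code code"
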